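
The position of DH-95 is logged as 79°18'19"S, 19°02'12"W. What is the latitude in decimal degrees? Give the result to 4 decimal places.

79.3053°S

79° + 18′/60 + 19″/3600 = 79 + 0.30000 + 0.00528 = 79.3053°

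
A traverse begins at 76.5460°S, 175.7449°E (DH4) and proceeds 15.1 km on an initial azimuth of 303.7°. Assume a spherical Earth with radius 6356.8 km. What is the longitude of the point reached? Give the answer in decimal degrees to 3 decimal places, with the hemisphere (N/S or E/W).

175.261°E

δ = d/R = 15.1/6356.8 = 0.002375 rad
φ₂ = arcsin(sin φ₁ cos δ + cos φ₁ sin δ cos θ)
   = arcsin(-0.97256·1.00000 + 0.23266·0.00238·0.55484) = -76.47002°
λ₂ = λ₁ + atan2(sin θ sin δ cos φ₁, cos δ − sin φ₁ sin φ₂) = 175.26091°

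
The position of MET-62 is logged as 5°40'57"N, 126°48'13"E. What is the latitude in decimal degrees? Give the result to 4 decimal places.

5.6825°N

5° + 40′/60 + 57″/3600 = 5 + 0.66667 + 0.01583 = 5.6825°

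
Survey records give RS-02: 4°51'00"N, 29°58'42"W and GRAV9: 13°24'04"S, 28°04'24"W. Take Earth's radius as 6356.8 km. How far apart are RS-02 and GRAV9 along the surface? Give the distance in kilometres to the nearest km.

RS-02: φ = +4.85000°, λ = -29.97833°
GRAV9: φ = -13.40111°, λ = -28.07333°
Δφ = -18.2511°,  Δλ = 1.9050°
a = sin²(Δφ/2) + cos φ₁ cos φ₂ sin²(Δλ/2) = 0.025421
c = 2·arcsin(√a) = 0.320248 rad = 18.3489°
d = R·c = 6356.8 × 0.320248 = 2035.8 km

2036 km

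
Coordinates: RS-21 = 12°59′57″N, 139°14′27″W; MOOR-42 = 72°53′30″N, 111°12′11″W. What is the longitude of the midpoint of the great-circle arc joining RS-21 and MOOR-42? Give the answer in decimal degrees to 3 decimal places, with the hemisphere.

RS-21: φ = +12.99917°, λ = -139.24083°
MOOR-42: φ = +72.89167°, λ = -111.20306°
Bx = cos φ₂ cos Δλ = 0.259654,  By = cos φ₂ sin Δλ = 0.138280
φₘ = atan2(sin φ₁ + sin φ₂, √((cos φ₁ + Bx)² + By²)) = 43.55603°
λₘ = λ₁ + atan2(By, cos φ₁ + Bx) = -132.84717°

132.847°W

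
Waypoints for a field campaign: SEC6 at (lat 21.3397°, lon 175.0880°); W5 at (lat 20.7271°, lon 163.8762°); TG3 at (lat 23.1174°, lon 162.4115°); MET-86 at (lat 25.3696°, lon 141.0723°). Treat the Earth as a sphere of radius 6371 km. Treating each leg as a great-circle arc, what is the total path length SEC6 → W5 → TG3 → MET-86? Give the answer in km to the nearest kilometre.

3647 km

SEC6→W5: c = 0.182919 rad, d = 1165.37 km
W5→TG3: c = 0.047987 rad, d = 305.72 km
TG3→MET-86: c = 0.341493 rad, d = 2175.65 km
Total = 1165.37 + 305.72 + 2175.65 = 3646.75 km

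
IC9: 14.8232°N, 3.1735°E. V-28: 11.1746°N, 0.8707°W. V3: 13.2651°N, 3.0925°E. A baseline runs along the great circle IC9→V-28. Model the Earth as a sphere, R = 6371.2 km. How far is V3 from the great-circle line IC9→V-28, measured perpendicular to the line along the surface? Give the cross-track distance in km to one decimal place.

δ₁₃ = central angle IC9→V3 = 0.027229 rad  (haversine)
θ₁₃ = bearing IC9→V3 = 182.897°,  θ₁₂ = bearing IC9→V-28 = 227.675°
dₓₜ = R·arcsin(sin δ₁₃ · sin(θ₁₃ − θ₁₂)) = 6371.2·arcsin(0.02723·sin(-44.778°)) = -122.184 km
|dₓₜ| = 122.184 km

122.2 km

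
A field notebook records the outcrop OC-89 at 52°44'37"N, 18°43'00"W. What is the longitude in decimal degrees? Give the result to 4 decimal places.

18.7167°W

18° + 43′/60 + 0″/3600 = 18 + 0.71667 + 0.00000 = 18.7167°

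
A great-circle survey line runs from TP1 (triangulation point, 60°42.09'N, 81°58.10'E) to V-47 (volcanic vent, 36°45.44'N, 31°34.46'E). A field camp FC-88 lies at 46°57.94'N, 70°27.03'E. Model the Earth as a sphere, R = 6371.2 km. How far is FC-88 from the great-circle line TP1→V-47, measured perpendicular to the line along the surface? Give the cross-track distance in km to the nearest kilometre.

1193 km

TP1: φ = +60.70150°, λ = +81.96833°
V-47: φ = +36.75733°, λ = +31.57433°
FC-88: φ = +46.96567°, λ = +70.45050°
δ₁₃ = central angle TP1→FC-88 = 0.266586 rad  (haversine)
θ₁₃ = bearing TP1→FC-88 = 211.148°,  θ₁₂ = bearing TP1→V-47 = 256.116°
dₓₜ = R·arcsin(sin δ₁₃ · sin(θ₁₃ − θ₁₂)) = 6371.2·arcsin(0.26344·sin(-44.968°)) = -1193.131 km
|dₓₜ| = 1193.131 km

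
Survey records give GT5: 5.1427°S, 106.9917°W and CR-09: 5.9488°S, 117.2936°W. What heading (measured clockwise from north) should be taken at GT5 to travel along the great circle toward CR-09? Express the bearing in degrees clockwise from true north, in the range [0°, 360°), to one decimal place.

Δλ = -10.3019°
y = sin Δλ · cos φ₂ = -0.177872
x = cos φ₁ sin φ₂ − sin φ₁ cos φ₂ cos Δλ = -0.015506
θ = atan2(y, x) = -94.9821° → 265.0179° (mod 360°)

265.0°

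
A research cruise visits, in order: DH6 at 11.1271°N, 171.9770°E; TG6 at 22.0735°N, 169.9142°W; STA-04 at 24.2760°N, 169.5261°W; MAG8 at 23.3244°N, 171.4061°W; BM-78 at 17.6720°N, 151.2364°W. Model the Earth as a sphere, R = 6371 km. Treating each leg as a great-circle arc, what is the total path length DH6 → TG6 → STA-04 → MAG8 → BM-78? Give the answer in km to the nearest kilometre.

4935 km

DH6→TG6: c = 0.357523 rad, d = 2277.78 km
TG6→STA-04: c = 0.038942 rad, d = 248.10 km
STA-04→MAG8: c = 0.034309 rad, d = 218.58 km
MAG8→BM-78: c = 0.343795 rad, d = 2190.32 km
Total = 2277.78 + 248.10 + 218.58 + 2190.32 = 4934.78 km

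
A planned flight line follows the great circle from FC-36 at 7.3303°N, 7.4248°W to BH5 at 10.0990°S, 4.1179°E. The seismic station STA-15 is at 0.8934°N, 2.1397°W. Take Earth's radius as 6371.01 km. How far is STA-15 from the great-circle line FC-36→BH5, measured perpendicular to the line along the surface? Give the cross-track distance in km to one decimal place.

96.1 km

δ₁₃ = central angle FC-36→STA-15 = 0.145180 rad  (haversine)
θ₁₃ = bearing FC-36→STA-15 = 140.460°,  θ₁₂ = bearing FC-36→BH5 = 146.443°
dₓₜ = R·arcsin(sin δ₁₃ · sin(θ₁₃ − θ₁₂)) = 6371.01·arcsin(0.14467·sin(-5.983°)) = -96.080 km
|dₓₜ| = 96.080 km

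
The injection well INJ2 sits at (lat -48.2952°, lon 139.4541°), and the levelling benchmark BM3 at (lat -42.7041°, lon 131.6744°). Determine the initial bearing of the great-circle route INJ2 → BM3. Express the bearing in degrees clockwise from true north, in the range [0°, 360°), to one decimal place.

Δλ = -7.7797°
y = sin Δλ · cos φ₂ = -0.099475
x = cos φ₁ sin φ₂ − sin φ₁ cos φ₂ cos Δλ = 0.092379
θ = atan2(y, x) = -47.1183° → 312.8817° (mod 360°)

312.9°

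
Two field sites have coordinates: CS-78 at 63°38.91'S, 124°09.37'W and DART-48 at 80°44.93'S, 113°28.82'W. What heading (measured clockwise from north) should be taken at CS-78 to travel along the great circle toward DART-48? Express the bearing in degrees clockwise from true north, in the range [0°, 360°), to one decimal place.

CS-78: φ = -63.64850°, λ = -124.15617°
DART-48: φ = -80.74883°, λ = -113.48033°
Δλ = 10.6758°
y = sin Δλ · cos φ₂ = 0.029782
x = cos φ₁ sin φ₂ − sin φ₁ cos φ₂ cos Δλ = -0.296539
θ = atan2(y, x) = 174.2650° → 174.2650° (mod 360°)

174.3°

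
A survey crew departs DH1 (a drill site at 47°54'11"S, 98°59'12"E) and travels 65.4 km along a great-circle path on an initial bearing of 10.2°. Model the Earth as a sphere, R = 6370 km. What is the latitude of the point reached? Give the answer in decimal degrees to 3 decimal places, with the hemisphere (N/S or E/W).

DH1: φ = -47.90306°, λ = +98.98667°
δ = d/R = 65.4/6370 = 0.010267 rad
φ₂ = arcsin(sin φ₁ cos δ + cos φ₁ sin δ cos θ)
   = arcsin(-0.74201·0.99995 + 0.67039·0.01027·0.98420) = -47.32400°
λ₂ = λ₁ + atan2(sin θ sin δ cos φ₁, cos δ − sin φ₁ sin φ₂) = 99.14034°

47.324°S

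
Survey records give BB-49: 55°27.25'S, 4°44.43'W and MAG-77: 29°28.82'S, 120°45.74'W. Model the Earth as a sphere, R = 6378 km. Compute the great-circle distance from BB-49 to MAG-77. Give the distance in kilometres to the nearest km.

8807 km

BB-49: φ = -55.45417°, λ = -4.74050°
MAG-77: φ = -29.48033°, λ = -120.76233°
Δφ = 25.9738°,  Δλ = -116.0218°
a = sin²(Δφ/2) + cos φ₁ cos φ₂ sin²(Δλ/2) = 0.405609
c = 2·arcsin(√a) = 1.380875 rad = 79.1183°
d = R·c = 6378 × 1.380875 = 8807.2 km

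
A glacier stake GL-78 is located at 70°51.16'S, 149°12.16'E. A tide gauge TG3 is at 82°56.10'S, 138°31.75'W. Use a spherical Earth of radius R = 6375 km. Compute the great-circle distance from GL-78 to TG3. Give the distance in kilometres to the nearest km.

GL-78: φ = -70.85267°, λ = +149.20267°
TG3: φ = -82.93500°, λ = -138.52917°
Δφ = -12.0823°,  Δλ = 72.2682°
a = sin²(Δφ/2) + cos φ₁ cos φ₂ sin²(Δλ/2) = 0.025104
c = 2·arcsin(√a) = 0.318225 rad = 18.2329°
d = R·c = 6375 × 0.318225 = 2028.7 km

2029 km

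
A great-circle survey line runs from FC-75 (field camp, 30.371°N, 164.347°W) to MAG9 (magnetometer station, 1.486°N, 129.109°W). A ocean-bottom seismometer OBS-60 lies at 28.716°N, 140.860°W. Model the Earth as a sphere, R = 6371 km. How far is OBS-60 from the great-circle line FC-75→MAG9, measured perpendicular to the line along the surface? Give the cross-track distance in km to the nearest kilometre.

1299 km

δ₁₃ = central angle FC-75→OBS-60 = 0.357159 rad  (haversine)
θ₁₃ = bearing FC-75→OBS-60 = 88.713°,  θ₁₂ = bearing FC-75→MAG9 = 124.095°
dₓₜ = R·arcsin(sin δ₁₃ · sin(θ₁₃ − θ₁₂)) = 6371·arcsin(0.34961·sin(-35.383°)) = -1298.713 km
|dₓₜ| = 1298.713 km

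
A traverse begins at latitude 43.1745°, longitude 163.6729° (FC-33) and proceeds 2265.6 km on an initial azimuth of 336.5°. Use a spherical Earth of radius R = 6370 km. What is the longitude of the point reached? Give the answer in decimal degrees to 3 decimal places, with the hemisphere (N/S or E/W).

δ = d/R = 2265.6/6370 = 0.355667 rad
φ₂ = arcsin(sin φ₁ cos δ + cos φ₁ sin δ cos θ)
   = arcsin(0.68422·0.93741 + 0.72927·0.34822·0.91706) = 60.96017°
λ₂ = λ₁ + atan2(sin θ sin δ cos φ₁, cos δ − sin φ₁ sin φ₂) = 147.05164°

147.052°E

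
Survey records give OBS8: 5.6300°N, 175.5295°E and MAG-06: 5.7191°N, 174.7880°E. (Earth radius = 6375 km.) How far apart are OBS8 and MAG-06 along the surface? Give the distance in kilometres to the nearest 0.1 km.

Δφ = 0.0891°,  Δλ = -0.7415°
a = sin²(Δφ/2) + cos φ₁ cos φ₂ sin²(Δλ/2) = 0.000042
c = 2·arcsin(√a) = 0.012972 rad = 0.7432°
d = R·c = 6375 × 0.012972 = 82.7 km

82.7 km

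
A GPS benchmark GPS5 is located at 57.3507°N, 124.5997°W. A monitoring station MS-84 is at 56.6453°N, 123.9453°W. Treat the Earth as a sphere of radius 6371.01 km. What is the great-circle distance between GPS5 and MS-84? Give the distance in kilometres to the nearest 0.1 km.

87.9 km

Δφ = -0.7054°,  Δλ = 0.6544°
a = sin²(Δφ/2) + cos φ₁ cos φ₂ sin²(Δλ/2) = 0.000048
c = 2·arcsin(√a) = 0.013794 rad = 0.7903°
d = R·c = 6371.01 × 0.013794 = 87.9 km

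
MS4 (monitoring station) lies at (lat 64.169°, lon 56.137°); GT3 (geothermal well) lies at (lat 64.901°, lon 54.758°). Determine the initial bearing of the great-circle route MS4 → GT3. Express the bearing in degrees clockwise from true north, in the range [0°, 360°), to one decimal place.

Δλ = -1.3790°
y = sin Δλ · cos φ₂ = -0.010208
x = cos φ₁ sin φ₂ − sin φ₁ cos φ₂ cos Δλ = 0.012886
θ = atan2(y, x) = -38.3862° → 321.6138° (mod 360°)

321.6°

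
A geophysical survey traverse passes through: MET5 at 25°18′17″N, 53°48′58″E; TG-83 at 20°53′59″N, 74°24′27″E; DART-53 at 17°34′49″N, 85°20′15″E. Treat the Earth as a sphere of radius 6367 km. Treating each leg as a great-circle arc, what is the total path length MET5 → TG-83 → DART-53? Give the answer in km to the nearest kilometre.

MET5: φ = +25.30472°, λ = +53.81611°
TG-83: φ = +20.89972°, λ = +74.40750°
DART-53: φ = +17.58028°, λ = +85.33750°
MET5→TG-83: c = 0.338997 rad, d = 2158.39 km
TG-83→DART-53: c = 0.189137 rad, d = 1204.24 km
Total = 2158.39 + 1204.24 = 3362.63 km

3363 km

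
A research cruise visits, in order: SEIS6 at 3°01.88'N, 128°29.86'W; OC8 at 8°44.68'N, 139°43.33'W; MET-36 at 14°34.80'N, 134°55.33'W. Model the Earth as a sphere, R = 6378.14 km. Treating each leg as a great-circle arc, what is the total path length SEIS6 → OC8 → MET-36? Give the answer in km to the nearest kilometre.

SEIS6: φ = +3.03133°, λ = -128.49767°
OC8: φ = +8.74467°, λ = -139.72217°
MET-36: φ = +14.58000°, λ = -134.92217°
SEIS6→OC8: c = 0.218825 rad, d = 1395.70 km
OC8→MET-36: c = 0.130757 rad, d = 833.99 km
Total = 1395.70 + 833.99 = 2229.68 km

2230 km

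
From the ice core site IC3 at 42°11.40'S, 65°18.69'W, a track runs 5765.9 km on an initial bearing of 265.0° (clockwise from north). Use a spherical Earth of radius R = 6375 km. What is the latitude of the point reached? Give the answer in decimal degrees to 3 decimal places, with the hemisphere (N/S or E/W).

IC3: φ = -42.19000°, λ = -65.31150°
δ = d/R = 5765.9/6375 = 0.904455 rad
φ₂ = arcsin(sin φ₁ cos δ + cos φ₁ sin δ cos θ)
   = arcsin(-0.67159·0.61811 + 0.74092·0.78609·-0.08716) = -27.76733°
λ₂ = λ₁ + atan2(sin θ sin δ cos φ₁, cos δ − sin φ₁ sin φ₂) = -127.56409°

27.767°S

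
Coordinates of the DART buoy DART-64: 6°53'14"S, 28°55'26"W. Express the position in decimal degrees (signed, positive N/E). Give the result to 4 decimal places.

-6.8872°, -28.9239°

lat: 6.8872° S → -6.8872°
lon: 28.9239° W → -28.9239°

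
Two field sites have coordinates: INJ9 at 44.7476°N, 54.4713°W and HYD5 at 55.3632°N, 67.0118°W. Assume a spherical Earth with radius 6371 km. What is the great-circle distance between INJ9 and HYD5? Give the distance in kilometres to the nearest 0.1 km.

Δφ = 10.6156°,  Δλ = -12.5405°
a = sin²(Δφ/2) + cos φ₁ cos φ₂ sin²(Δλ/2) = 0.013373
c = 2·arcsin(√a) = 0.231798 rad = 13.2811°
d = R·c = 6371 × 0.231798 = 1476.8 km

1476.8 km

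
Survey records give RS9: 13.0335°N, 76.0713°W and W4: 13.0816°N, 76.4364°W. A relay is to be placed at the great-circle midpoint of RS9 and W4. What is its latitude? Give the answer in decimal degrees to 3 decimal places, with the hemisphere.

13.058°N

Bx = cos φ₂ cos Δλ = 0.974029,  By = cos φ₂ sin Δλ = -0.006207
φₘ = atan2(sin φ₁ + sin φ₂, √((cos φ₁ + Bx)² + By²)) = 13.05761°
λₘ = λ₁ + atan2(By, cos φ₁ + Bx) = -76.25383°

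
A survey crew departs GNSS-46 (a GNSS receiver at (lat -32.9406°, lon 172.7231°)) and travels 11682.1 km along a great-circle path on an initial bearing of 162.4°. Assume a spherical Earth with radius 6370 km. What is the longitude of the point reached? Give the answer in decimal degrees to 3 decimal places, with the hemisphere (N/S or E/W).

29.384°W

δ = d/R = 11682.1/6370 = 1.833925 rad
φ₂ = arcsin(sin φ₁ cos δ + cos φ₁ sin δ cos θ)
   = arcsin(-0.54377·-0.26010 + 0.83923·0.96558·-0.95319) = -39.12257°
λ₂ = λ₁ + atan2(sin θ sin δ cos φ₁, cos δ − sin φ₁ sin φ₂) = -29.38397°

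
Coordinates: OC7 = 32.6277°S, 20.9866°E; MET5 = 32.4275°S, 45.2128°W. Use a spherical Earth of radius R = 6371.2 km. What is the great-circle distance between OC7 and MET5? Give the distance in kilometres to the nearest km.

Δφ = 0.2002°,  Δλ = -66.1994°
a = sin²(Δφ/2) + cos φ₁ cos φ₂ sin²(Δλ/2) = 0.212000
c = 2·arcsin(√a) = 0.956970 rad = 54.8304°
d = R·c = 6371.2 × 0.956970 = 6097.0 km

6097 km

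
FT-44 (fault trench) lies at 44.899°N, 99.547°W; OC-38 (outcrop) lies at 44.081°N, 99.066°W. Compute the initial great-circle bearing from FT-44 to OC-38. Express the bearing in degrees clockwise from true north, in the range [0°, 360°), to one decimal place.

157.1°

Δλ = 0.4810°
y = sin Δλ · cos φ₂ = 0.006031
x = cos φ₁ sin φ₂ − sin φ₁ cos φ₂ cos Δλ = -0.014258
θ = atan2(y, x) = 157.0742° → 157.0742° (mod 360°)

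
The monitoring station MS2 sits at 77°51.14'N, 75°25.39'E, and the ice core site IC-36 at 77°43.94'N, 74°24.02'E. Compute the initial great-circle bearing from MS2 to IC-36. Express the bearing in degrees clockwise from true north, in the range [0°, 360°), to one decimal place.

MS2: φ = +77.85233°, λ = +75.42317°
IC-36: φ = +77.73233°, λ = +74.40033°
Δλ = -1.0228°
y = sin Δλ · cos φ₂ = -0.003793
x = cos φ₁ sin φ₂ − sin φ₁ cos φ₂ cos Δλ = -0.002061
θ = atan2(y, x) = -118.5222° → 241.4778° (mod 360°)

241.5°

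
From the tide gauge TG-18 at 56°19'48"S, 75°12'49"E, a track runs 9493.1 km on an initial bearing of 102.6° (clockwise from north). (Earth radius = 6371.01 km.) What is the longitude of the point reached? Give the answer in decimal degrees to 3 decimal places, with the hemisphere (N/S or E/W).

TG-18: φ = -56.33000°, λ = +75.21361°
δ = d/R = 9493.1/6371.01 = 1.490046 rad
φ₂ = arcsin(sin φ₁ cos δ + cos φ₁ sin δ cos θ)
   = arcsin(-0.83224·0.08066 + 0.55441·0.99674·-0.21814) = -10.81726°
λ₂ = λ₁ + atan2(sin θ sin δ cos φ₁, cos δ − sin φ₁ sin φ₂) = 173.18634°

173.186°E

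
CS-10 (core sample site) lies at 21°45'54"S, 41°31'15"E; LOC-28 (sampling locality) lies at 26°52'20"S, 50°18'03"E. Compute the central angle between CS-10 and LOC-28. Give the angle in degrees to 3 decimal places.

9.487°

CS-10: φ = -21.76500°, λ = +41.52083°
LOC-28: φ = -26.87222°, λ = +50.30083°
Δφ = -5.1072°,  Δλ = 8.7800°
a = sin²(Δφ/2) + cos φ₁ cos φ₂ sin²(Δλ/2) = 0.006839
c = 2·arcsin(√a) = 0.165585 rad = 9.4873°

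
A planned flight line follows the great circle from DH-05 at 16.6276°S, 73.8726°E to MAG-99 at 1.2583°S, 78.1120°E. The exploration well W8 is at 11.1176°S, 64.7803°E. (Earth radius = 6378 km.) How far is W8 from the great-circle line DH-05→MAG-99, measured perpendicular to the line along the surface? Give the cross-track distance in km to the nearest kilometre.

1117 km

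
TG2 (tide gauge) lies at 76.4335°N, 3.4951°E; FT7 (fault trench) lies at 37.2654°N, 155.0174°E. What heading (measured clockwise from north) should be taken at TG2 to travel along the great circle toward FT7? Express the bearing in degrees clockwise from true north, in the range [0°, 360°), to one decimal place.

Δλ = 151.5223°
y = sin Δλ · cos φ₂ = 0.379469
x = cos φ₁ sin φ₂ − sin φ₁ cos φ₂ cos Δλ = 0.822063
θ = atan2(y, x) = 24.7784° → 24.7784° (mod 360°)

24.8°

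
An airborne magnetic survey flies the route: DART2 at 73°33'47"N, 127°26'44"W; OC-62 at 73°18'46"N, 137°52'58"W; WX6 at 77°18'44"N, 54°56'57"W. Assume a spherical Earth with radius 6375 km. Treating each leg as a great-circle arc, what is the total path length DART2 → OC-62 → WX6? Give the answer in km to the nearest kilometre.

2509 km

DART2: φ = +73.56306°, λ = -127.44556°
OC-62: φ = +73.31278°, λ = -137.88278°
WX6: φ = +77.31222°, λ = -54.94917°
DART2→OC-62: c = 0.052043 rad, d = 331.77 km
OC-62→WX6: c = 0.341495 rad, d = 2177.03 km
Total = 331.77 + 2177.03 = 2508.81 km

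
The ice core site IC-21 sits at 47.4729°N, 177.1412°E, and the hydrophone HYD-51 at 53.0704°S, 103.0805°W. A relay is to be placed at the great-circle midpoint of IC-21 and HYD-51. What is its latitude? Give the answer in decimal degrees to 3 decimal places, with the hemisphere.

3.641°S

Bx = cos φ₂ cos Δλ = 0.106622,  By = cos φ₂ sin Δλ = 0.591297
φₘ = atan2(sin φ₁ + sin φ₂, √((cos φ₁ + Bx)² + By²)) = -3.64118°
λₘ = λ₁ + atan2(By, cos φ₁ + Bx) = -145.78439°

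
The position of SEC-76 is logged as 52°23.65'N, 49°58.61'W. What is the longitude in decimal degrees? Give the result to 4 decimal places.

49° + 58.61′/60 = 49 + 0.97683 = 49.9768°

49.9768°W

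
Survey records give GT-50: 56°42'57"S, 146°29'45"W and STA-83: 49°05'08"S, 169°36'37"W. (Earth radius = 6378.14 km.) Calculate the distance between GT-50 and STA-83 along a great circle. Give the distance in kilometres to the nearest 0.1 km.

GT-50: φ = -56.71583°, λ = -146.49583°
STA-83: φ = -49.08556°, λ = -169.61028°
Δφ = 7.6303°,  Δλ = -23.1144°
a = sin²(Δφ/2) + cos φ₁ cos φ₂ sin²(Δλ/2) = 0.018854
c = 2·arcsin(√a) = 0.275490 rad = 15.7844°
d = R·c = 6378.14 × 0.275490 = 1757.1 km

1757.1 km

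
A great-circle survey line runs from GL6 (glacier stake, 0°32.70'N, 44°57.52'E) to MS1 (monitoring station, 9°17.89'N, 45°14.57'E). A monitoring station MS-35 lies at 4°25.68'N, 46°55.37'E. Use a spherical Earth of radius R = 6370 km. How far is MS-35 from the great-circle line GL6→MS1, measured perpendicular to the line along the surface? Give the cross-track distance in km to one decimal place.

203.7 km

GL6: φ = +0.54500°, λ = +44.95867°
MS1: φ = +9.29817°, λ = +45.24283°
MS-35: φ = +4.42800°, λ = +46.92283°
δ₁₃ = central angle GL6→MS-35 = 0.075931 rad  (haversine)
θ₁₃ = bearing GL6→MS-35 = 26.774°,  θ₁₂ = bearing GL6→MS1 = 1.842°
dₓₜ = R·arcsin(sin δ₁₃ · sin(θ₁₃ − θ₁₂)) = 6370·arcsin(0.07586·sin(24.932°)) = 203.731 km
|dₓₜ| = 203.731 km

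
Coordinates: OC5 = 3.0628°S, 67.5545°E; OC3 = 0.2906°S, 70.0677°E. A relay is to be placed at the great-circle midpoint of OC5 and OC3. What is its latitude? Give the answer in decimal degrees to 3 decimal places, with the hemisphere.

1.677°S

Bx = cos φ₂ cos Δλ = 0.999025,  By = cos φ₂ sin Δλ = 0.043849
φₘ = atan2(sin φ₁ + sin φ₂, √((cos φ₁ + Bx)² + By²)) = -1.67710°
λₘ = λ₁ + atan2(By, cos φ₁ + Bx) = 68.81199°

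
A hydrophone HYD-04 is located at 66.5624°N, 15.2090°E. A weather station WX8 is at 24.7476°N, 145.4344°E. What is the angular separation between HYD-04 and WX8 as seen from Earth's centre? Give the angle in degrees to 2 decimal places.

Δφ = -41.8148°,  Δλ = 130.2254°
a = sin²(Δφ/2) + cos φ₁ cos φ₂ sin²(Δλ/2) = 0.424596
c = 2·arcsin(√a) = 1.419411 rad = 81.3263°

81.33°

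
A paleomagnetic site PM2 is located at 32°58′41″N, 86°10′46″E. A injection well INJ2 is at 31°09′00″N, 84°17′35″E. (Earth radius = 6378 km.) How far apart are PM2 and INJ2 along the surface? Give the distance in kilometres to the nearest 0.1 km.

PM2: φ = +32.97806°, λ = +86.17944°
INJ2: φ = +31.15000°, λ = +84.29306°
Δφ = -1.8281°,  Δλ = -1.8864°
a = sin²(Δφ/2) + cos φ₁ cos φ₂ sin²(Δλ/2) = 0.000449
c = 2·arcsin(√a) = 0.042383 rad = 2.4283°
d = R·c = 6378 × 0.042383 = 270.3 km

270.3 km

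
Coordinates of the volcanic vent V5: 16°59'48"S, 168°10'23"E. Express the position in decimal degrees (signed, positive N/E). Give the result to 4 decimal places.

lat: 16.9967° S → -16.9967°
lon: 168.1731° E → +168.1731°

-16.9967°, +168.1731°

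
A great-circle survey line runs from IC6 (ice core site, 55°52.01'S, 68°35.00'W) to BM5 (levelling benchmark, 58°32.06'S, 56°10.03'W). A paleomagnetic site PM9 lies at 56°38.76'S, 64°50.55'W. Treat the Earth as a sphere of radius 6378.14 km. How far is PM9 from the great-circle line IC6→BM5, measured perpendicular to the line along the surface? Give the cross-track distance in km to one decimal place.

20.1 km

IC6: φ = -55.86683°, λ = -68.58333°
BM5: φ = -58.53433°, λ = -56.16717°
PM9: φ = -56.64600°, λ = -64.84250°
δ₁₃ = central angle IC6→PM9 = 0.038727 rad  (haversine)
θ₁₃ = bearing IC6→PM9 = 112.103°,  θ₁₂ = bearing IC6→BM5 = 116.781°
dₓₜ = R·arcsin(sin δ₁₃ · sin(θ₁₃ − θ₁₂)) = 6378.14·arcsin(0.03872·sin(-4.677°)) = -20.137 km
|dₓₜ| = 20.137 km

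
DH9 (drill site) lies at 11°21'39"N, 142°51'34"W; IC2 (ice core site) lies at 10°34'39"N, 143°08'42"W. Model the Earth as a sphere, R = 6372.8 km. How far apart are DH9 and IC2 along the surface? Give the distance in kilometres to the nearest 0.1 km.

DH9: φ = +11.36083°, λ = -142.85944°
IC2: φ = +10.57750°, λ = -143.14500°
Δφ = -0.7833°,  Δλ = -0.2856°
a = sin²(Δφ/2) + cos φ₁ cos φ₂ sin²(Δλ/2) = 0.000053
c = 2·arcsin(√a) = 0.014521 rad = 0.8320°
d = R·c = 6372.8 × 0.014521 = 92.5 km

92.5 km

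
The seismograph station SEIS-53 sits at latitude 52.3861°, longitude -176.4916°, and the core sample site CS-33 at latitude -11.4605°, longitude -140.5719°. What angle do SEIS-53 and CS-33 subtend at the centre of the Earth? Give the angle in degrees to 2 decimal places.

Δφ = -63.8466°,  Δλ = 35.9197°
a = sin²(Δφ/2) + cos φ₁ cos φ₂ sin²(Δλ/2) = 0.336486
c = 2·arcsin(√a) = 1.237639 rad = 70.9115°

70.91°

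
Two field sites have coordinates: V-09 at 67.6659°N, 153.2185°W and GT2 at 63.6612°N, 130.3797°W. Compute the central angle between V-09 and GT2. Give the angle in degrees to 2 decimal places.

Δφ = -4.0047°,  Δλ = 22.8388°
a = sin²(Δφ/2) + cos φ₁ cos φ₂ sin²(Δλ/2) = 0.007830
c = 2·arcsin(√a) = 0.177206 rad = 10.1531°

10.15°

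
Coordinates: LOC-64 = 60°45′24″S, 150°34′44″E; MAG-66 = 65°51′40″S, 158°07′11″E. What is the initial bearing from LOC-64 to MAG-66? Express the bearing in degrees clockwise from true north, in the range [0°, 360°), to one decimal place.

149.8°

LOC-64: φ = -60.75667°, λ = +150.57889°
MAG-66: φ = -65.86111°, λ = +158.11972°
Δλ = 7.5408°
y = sin Δλ · cos φ₂ = 0.053668
x = cos φ₁ sin φ₂ − sin φ₁ cos φ₂ cos Δλ = -0.092058
θ = atan2(y, x) = 149.7587° → 149.7587° (mod 360°)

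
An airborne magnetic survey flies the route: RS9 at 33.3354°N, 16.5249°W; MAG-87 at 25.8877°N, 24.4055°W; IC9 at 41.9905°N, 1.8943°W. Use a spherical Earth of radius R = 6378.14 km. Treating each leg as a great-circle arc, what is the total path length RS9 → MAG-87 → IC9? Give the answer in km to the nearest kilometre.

RS9→MAG-87: c = 0.176495 rad, d = 1125.71 km
MAG-87→IC9: c = 0.427956 rad, d = 2729.56 km
Total = 1125.71 + 2729.56 = 3855.27 km

3855 km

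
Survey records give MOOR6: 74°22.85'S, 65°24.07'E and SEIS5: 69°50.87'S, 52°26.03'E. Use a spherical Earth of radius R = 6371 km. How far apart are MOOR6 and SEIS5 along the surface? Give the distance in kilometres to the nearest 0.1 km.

668.1 km

MOOR6: φ = -74.38083°, λ = +65.40117°
SEIS5: φ = -69.84783°, λ = +52.43383°
Δφ = 4.5330°,  Δλ = -12.9673°
a = sin²(Δφ/2) + cos φ₁ cos φ₂ sin²(Δλ/2) = 0.002747
c = 2·arcsin(√a) = 0.104867 rad = 6.0084°
d = R·c = 6371 × 0.104867 = 668.1 km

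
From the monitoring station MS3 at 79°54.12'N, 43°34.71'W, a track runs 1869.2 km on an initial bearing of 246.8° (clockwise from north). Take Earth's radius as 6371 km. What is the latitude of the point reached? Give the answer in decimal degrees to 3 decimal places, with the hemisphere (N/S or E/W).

67.289°N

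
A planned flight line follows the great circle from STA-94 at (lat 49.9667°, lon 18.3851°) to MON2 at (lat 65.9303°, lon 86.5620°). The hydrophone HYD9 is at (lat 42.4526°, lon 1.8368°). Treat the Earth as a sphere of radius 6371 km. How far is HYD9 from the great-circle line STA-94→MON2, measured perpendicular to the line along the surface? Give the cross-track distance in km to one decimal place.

616.2 km

δ₁₃ = central angle STA-94→HYD9 = 0.238240 rad  (haversine)
θ₁₃ = bearing STA-94→HYD9 = 242.937°,  θ₁₂ = bearing STA-94→MON2 = 38.782°
dₓₜ = R·arcsin(sin δ₁₃ · sin(θ₁₃ − θ₁₂)) = 6371·arcsin(0.23599·sin(204.155°)) = -616.212 km
|dₓₜ| = 616.212 km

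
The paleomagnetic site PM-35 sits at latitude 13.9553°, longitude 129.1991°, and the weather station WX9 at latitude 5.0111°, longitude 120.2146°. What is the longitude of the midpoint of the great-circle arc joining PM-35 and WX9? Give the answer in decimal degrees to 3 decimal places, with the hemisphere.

Bx = cos φ₂ cos Δλ = 0.983955,  By = cos φ₂ sin Δλ = -0.155570
φₘ = atan2(sin φ₁ + sin φ₂, √((cos φ₁ + Bx)² + By²)) = 9.51188°
λₘ = λ₁ + atan2(By, cos φ₁ + Bx) = 124.64804°

124.648°E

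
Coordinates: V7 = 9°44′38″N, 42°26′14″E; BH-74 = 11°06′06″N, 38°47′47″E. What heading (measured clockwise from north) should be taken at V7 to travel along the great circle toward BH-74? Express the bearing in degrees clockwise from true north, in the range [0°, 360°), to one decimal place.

V7: φ = +9.74389°, λ = +42.43722°
BH-74: φ = +11.10167°, λ = +38.79639°
Δλ = -3.6408°
y = sin Δλ · cos φ₂ = -0.062313
x = cos φ₁ sin φ₂ − sin φ₁ cos φ₂ cos Δλ = 0.024031
θ = atan2(y, x) = -68.9113° → 291.0887° (mod 360°)

291.1°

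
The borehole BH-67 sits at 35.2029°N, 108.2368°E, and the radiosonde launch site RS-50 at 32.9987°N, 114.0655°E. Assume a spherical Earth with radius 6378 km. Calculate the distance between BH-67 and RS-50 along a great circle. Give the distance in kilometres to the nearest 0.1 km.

Δφ = -2.2042°,  Δλ = 5.8287°
a = sin²(Δφ/2) + cos φ₁ cos φ₂ sin²(Δλ/2) = 0.002141
c = 2·arcsin(√a) = 0.092585 rad = 5.3047°
d = R·c = 6378 × 0.092585 = 590.5 km

590.5 km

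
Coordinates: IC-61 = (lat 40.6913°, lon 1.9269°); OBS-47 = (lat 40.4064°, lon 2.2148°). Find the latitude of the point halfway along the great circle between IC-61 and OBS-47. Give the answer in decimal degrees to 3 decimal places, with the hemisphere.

Bx = cos φ₂ cos Δλ = 0.761456,  By = cos φ₂ sin Δλ = 0.003826
φₘ = atan2(sin φ₁ + sin φ₂, √((cos φ₁ + Bx)² + By²)) = 40.54894°
λₘ = λ₁ + atan2(By, cos φ₁ + Bx) = 2.07116°

40.549°N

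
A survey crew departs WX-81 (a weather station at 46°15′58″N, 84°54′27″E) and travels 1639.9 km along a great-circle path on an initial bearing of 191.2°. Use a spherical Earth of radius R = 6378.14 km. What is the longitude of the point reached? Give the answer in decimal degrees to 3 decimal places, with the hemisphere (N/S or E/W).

81.577°E

WX-81: φ = +46.26611°, λ = +84.90750°
δ = d/R = 1639.9/6378.14 = 0.257113 rad
φ₂ = arcsin(sin φ₁ cos δ + cos φ₁ sin δ cos θ)
   = arcsin(0.72256·0.96713 + 0.69131·0.25429·-0.98096) = 31.75998°
λ₂ = λ₁ + atan2(sin θ sin δ cos φ₁, cos δ − sin φ₁ sin φ₂) = 81.57731°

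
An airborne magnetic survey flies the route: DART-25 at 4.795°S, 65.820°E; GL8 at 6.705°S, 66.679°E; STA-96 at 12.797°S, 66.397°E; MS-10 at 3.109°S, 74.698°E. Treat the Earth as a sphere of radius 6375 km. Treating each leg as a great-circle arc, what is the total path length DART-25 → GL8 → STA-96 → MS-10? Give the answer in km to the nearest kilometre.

DART-25→GL8: c = 0.036521 rad, d = 232.82 km
GL8→STA-96: c = 0.106436 rad, d = 678.53 km
STA-96→MS-10: c = 0.221644 rad, d = 1412.98 km
Total = 232.82 + 678.53 + 1412.98 = 2324.33 km

2324 km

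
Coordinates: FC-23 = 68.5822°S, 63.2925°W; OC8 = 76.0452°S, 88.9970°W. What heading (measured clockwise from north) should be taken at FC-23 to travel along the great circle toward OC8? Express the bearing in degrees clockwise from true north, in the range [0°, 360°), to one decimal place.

Δλ = -25.7045°
y = sin Δλ · cos φ₂ = -0.104597
x = cos φ₁ sin φ₂ − sin φ₁ cos φ₂ cos Δλ = -0.152102
θ = atan2(y, x) = -145.4847° → 214.5153° (mod 360°)

214.5°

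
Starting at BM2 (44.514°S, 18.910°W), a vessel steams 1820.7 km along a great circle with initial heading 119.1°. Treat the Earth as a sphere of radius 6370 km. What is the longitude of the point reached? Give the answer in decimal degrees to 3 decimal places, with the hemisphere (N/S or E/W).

δ = d/R = 1820.7/6370 = 0.285824 rad
φ₂ = arcsin(sin φ₁ cos δ + cos φ₁ sin δ cos θ)
   = arcsin(-0.70108·0.95943 + 0.71308·0.28195·-0.48634) = -50.39150°
λ₂ = λ₁ + atan2(sin θ sin δ cos φ₁, cos δ − sin φ₁ sin φ₂) = 3.82203°

3.822°E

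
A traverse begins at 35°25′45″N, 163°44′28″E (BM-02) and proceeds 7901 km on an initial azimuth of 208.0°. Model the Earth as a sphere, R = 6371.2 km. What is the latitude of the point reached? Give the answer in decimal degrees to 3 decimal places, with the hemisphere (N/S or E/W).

29.489°S

BM-02: φ = +35.42917°, λ = +163.74111°
δ = d/R = 7901/6371.2 = 1.240112 rad
φ₂ = arcsin(sin φ₁ cos δ + cos φ₁ sin δ cos θ)
   = arcsin(0.57970·0.32469 + 0.81483·0.94582·-0.88295) = -29.48877°
λ₂ = λ₁ + atan2(sin θ sin δ cos φ₁, cos δ − sin φ₁ sin φ₂) = 133.06924°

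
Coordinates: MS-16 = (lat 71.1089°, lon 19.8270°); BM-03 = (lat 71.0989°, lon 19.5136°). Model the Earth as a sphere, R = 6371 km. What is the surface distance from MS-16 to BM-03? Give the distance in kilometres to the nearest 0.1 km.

11.3 km

Δφ = -0.0100°,  Δλ = -0.3134°
a = sin²(Δφ/2) + cos φ₁ cos φ₂ sin²(Δλ/2) = 0.000001
c = 2·arcsin(√a) = 0.001780 rad = 0.1020°
d = R·c = 6371 × 0.001780 = 11.3 km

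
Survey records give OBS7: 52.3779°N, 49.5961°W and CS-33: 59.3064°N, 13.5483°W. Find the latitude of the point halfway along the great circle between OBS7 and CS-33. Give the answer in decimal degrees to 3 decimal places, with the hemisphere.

57.158°N

Bx = cos φ₂ cos Δλ = 0.412710,  By = cos φ₂ sin Δλ = 0.300378
φₘ = atan2(sin φ₁ + sin φ₂, √((cos φ₁ + Bx)² + By²)) = 57.15778°
λₘ = λ₁ + atan2(By, cos φ₁ + Bx) = -33.23501°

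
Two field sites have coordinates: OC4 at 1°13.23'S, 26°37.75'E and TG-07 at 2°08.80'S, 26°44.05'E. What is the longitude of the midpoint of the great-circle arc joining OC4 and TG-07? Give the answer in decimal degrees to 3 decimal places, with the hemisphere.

OC4: φ = -1.22050°, λ = +26.62917°
TG-07: φ = -2.14667°, λ = +26.73417°
Bx = cos φ₂ cos Δλ = 0.999297,  By = cos φ₂ sin Δλ = 0.001831
φₘ = atan2(sin φ₁ + sin φ₂, √((cos φ₁ + Bx)² + By²)) = -1.68358°
λₘ = λ₁ + atan2(By, cos φ₁ + Bx) = 26.68165°

26.682°E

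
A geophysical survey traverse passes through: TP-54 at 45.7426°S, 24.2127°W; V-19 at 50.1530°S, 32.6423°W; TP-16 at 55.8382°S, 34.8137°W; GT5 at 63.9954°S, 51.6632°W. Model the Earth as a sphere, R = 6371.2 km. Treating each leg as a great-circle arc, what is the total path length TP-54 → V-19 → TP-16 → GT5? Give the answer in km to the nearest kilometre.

2743 km

TP-54→V-19: c = 0.124917 rad, d = 795.87 km
V-19→TP-16: c = 0.101800 rad, d = 648.59 km
TP-16→GT5: c = 0.203758 rad, d = 1298.18 km
Total = 795.87 + 648.59 + 1298.18 = 2742.65 km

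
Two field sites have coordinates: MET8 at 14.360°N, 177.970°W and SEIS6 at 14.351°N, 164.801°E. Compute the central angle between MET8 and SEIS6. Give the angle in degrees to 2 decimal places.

16.69°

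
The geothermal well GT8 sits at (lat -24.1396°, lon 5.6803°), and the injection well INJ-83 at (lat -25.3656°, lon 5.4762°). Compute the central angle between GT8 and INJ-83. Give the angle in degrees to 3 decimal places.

1.240°

Δφ = -1.2260°,  Δλ = -0.2041°
a = sin²(Δφ/2) + cos φ₁ cos φ₂ sin²(Δλ/2) = 0.000117
c = 2·arcsin(√a) = 0.021641 rad = 1.2399°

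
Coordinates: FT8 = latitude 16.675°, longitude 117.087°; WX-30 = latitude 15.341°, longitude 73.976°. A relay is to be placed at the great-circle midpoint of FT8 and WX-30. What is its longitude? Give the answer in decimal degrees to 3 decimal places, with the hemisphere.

Bx = cos φ₂ cos Δλ = 0.704019,  By = cos φ₂ sin Δλ = -0.659063
φₘ = atan2(sin φ₁ + sin φ₂, √((cos φ₁ + Bx)² + By²)) = 17.14342°
λₘ = λ₁ + atan2(By, cos φ₁ + Bx) = 95.45590°

95.456°E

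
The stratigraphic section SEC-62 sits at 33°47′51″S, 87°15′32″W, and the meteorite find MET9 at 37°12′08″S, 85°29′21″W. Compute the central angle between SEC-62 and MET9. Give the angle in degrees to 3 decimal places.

3.697°

SEC-62: φ = -33.79750°, λ = -87.25889°
MET9: φ = -37.20222°, λ = -85.48917°
Δφ = -3.4047°,  Δλ = 1.7697°
a = sin²(Δφ/2) + cos φ₁ cos φ₂ sin²(Δλ/2) = 0.001040
c = 2·arcsin(√a) = 0.064521 rad = 3.6968°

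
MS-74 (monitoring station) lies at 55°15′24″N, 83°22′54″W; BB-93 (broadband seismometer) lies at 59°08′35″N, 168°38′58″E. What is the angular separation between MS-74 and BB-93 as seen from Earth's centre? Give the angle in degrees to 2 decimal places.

52.03°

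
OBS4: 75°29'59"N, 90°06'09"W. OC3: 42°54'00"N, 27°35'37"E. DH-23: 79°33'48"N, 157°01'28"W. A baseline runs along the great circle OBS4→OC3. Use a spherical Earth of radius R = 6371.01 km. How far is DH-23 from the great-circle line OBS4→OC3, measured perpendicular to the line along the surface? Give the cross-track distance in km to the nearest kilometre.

1559 km

OBS4: φ = +75.49972°, λ = -90.10250°
OC3: φ = +42.90000°, λ = +27.59361°
DH-23: φ = +79.56333°, λ = -157.02444°
δ₁₃ = central angle OBS4→DH-23 = 0.245942 rad  (haversine)
θ₁₃ = bearing OBS4→DH-23 = 316.805°,  θ₁₂ = bearing OBS4→OC3 = 52.368°
dₓₜ = R·arcsin(sin δ₁₃ · sin(θ₁₃ − θ₁₂)) = 6371.01·arcsin(0.24347·sin(264.437°)) = -1559.368 km
|dₓₜ| = 1559.368 km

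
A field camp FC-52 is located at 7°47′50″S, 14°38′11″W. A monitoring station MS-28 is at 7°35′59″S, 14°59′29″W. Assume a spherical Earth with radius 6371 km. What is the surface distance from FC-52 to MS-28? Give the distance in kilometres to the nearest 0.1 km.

44.9 km

FC-52: φ = -7.79722°, λ = -14.63639°
MS-28: φ = -7.59972°, λ = -14.99139°
Δφ = 0.1975°,  Δλ = -0.3550°
a = sin²(Δφ/2) + cos φ₁ cos φ₂ sin²(Δλ/2) = 0.000012
c = 2·arcsin(√a) = 0.007041 rad = 0.4034°
d = R·c = 6371 × 0.007041 = 44.9 km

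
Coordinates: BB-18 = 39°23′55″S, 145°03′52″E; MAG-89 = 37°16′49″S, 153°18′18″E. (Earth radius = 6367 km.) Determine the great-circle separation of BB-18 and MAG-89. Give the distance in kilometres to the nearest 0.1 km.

755.5 km

BB-18: φ = -39.39861°, λ = +145.06444°
MAG-89: φ = -37.28028°, λ = +153.30500°
Δφ = 2.1183°,  Δλ = 8.2406°
a = sin²(Δφ/2) + cos φ₁ cos φ₂ sin²(Δλ/2) = 0.003516
c = 2·arcsin(√a) = 0.118660 rad = 6.7987°
d = R·c = 6367 × 0.118660 = 755.5 km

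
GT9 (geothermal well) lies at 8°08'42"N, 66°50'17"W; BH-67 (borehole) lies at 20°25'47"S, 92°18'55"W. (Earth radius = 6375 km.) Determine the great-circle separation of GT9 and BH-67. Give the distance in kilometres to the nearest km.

GT9: φ = +8.14500°, λ = -66.83806°
BH-67: φ = -20.42972°, λ = -92.31528°
Δφ = -28.5747°,  Δλ = -25.4772°
a = sin²(Δφ/2) + cos φ₁ cos φ₂ sin²(Δλ/2) = 0.106007
c = 2·arcsin(√a) = 0.663265 rad = 38.0023°
d = R·c = 6375 × 0.663265 = 4228.3 km

4228 km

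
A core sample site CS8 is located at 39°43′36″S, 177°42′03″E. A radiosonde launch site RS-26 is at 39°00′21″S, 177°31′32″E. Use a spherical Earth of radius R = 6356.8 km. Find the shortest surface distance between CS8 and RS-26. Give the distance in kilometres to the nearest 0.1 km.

81.4 km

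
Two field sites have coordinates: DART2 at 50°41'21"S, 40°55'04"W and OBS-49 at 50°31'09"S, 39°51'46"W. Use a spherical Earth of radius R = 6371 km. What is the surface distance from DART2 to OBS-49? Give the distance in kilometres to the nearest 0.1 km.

76.8 km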